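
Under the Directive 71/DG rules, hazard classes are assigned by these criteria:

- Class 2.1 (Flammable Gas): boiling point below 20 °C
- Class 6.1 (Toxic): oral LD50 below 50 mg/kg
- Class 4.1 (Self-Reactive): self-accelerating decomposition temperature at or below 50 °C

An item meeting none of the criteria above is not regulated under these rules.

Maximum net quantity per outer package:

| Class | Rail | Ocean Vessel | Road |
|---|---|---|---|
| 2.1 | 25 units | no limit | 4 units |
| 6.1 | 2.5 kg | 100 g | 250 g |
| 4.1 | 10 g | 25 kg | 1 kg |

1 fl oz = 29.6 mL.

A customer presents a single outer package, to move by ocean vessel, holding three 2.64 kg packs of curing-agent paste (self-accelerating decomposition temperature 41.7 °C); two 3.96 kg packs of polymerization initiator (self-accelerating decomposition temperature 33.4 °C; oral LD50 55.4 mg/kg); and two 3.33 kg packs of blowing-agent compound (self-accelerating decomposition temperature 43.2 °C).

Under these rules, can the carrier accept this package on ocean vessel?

Yes

Self-accelerating decomposition temperature 41.7 °C meets the Class 4.1 criterion (Self-Reactive), so the curing-agent paste is Class 4.1.
With self-accelerating decomposition temperature 33.4 °C (≤ 50 °C), the polymerization initiator falls in Class 4.1.
Blowing-agent compound: self-accelerating decomposition temperature 43.2 °C ≤ 50 °C → Class 4.1 (Self-Reactive).
Total Class 4.1: (three 2.64 kg packs = 7.92 kg) + (two 3.96 kg packs = 7.92 kg) + (two 3.33 kg packs = 6.66 kg) = 22.5 kg.
That is within the Class 4.1 ocean vessel limit of 25 kg.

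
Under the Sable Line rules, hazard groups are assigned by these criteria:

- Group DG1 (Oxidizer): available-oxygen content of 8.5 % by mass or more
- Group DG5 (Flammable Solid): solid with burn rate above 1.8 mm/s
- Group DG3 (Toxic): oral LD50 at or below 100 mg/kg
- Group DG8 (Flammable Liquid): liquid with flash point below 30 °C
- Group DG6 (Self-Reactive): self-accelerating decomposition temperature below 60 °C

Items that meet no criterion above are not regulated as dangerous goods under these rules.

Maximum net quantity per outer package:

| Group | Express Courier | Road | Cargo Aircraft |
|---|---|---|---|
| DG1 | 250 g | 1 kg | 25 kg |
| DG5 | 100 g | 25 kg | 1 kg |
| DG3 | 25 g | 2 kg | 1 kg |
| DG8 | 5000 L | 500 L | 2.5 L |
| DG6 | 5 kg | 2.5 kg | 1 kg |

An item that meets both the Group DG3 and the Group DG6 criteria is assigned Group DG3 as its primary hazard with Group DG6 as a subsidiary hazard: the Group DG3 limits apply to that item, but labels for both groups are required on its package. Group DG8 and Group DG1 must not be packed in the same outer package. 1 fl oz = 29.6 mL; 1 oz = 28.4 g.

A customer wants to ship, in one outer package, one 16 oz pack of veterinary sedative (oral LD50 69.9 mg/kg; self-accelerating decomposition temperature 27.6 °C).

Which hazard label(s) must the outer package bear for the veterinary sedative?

Group DG3 and DG6

Oral LD50 69.9 mg/kg meets the Group DG3 criterion (Toxic), so the veterinary sedative is Group DG3.
Veterinary sedative: self-accelerating decomposition temperature 27.6 °C < 60 °C → Group DG6 (Self-Reactive).
By the precedence rule Group DG3 is primary and Group DG6 is subsidiary, and that rule requires both labels on the package.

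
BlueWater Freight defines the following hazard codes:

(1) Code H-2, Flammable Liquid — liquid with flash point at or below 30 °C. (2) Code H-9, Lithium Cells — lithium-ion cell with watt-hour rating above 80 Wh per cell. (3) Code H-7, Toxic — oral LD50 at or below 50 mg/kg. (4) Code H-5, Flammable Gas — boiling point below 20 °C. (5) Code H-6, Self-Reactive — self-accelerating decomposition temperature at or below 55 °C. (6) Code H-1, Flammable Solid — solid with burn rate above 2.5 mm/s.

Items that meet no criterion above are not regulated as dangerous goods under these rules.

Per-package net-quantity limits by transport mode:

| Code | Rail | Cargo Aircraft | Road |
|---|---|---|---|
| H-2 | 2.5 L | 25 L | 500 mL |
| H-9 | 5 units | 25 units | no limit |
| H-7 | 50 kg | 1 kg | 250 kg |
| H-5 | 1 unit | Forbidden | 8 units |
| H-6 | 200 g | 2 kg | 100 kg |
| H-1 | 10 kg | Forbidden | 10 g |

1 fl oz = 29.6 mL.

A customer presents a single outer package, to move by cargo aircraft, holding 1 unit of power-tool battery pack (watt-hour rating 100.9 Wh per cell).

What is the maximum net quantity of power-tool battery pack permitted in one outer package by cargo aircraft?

25 units

With watt-hour rating 100.9 Wh per cell (> 80 Wh per cell), the power-tool battery pack falls in Code H-9.
The cargo aircraft limit for Code H-9 is 25 units.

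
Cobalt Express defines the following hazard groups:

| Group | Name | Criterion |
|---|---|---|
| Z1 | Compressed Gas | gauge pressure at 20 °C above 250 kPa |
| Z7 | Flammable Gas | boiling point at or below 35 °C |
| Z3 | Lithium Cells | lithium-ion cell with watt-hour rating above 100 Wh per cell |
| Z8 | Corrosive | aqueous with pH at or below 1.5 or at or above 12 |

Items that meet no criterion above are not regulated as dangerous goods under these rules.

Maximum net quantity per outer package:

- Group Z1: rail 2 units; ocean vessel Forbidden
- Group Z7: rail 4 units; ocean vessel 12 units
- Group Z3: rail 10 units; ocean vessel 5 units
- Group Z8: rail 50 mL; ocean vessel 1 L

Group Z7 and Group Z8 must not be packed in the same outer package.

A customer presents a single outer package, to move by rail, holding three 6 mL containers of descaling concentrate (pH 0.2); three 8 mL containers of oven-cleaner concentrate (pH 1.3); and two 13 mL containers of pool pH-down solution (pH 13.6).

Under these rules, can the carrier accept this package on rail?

No

pH 0.2 meets the Group Z8 criterion (Corrosive), so the descaling concentrate is Group Z8.
pH 1.3 meets the Group Z8 criterion (Corrosive), so the oven-cleaner concentrate is Group Z8.
pH 13.6 meets the Group Z8 criterion (Corrosive), so the pool pH-down solution is Group Z8.
Group Z8 net quantity: (three 6 mL containers = 18 mL) + (three 8 mL containers = 24 mL) + (two 13 mL containers = 26 mL) = 68 mL.
68 mL exceeds the rail limit of 50 mL for Group Z8.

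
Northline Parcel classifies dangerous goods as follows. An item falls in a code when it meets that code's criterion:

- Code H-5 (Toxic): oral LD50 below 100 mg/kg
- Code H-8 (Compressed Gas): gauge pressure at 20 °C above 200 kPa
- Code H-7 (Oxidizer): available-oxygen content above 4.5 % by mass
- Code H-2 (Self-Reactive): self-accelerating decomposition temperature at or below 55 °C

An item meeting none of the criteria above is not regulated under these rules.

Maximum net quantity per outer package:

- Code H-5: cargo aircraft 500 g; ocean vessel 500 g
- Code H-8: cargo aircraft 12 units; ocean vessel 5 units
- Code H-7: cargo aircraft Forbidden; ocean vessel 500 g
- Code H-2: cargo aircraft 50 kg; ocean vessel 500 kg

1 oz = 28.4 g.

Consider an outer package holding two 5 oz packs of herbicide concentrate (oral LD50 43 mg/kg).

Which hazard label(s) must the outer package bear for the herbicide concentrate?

Code H-5

Oral LD50 43 mg/kg meets the Code H-5 criterion (Toxic), so the herbicide concentrate is Code H-5.
Only the Code H-5 label is required.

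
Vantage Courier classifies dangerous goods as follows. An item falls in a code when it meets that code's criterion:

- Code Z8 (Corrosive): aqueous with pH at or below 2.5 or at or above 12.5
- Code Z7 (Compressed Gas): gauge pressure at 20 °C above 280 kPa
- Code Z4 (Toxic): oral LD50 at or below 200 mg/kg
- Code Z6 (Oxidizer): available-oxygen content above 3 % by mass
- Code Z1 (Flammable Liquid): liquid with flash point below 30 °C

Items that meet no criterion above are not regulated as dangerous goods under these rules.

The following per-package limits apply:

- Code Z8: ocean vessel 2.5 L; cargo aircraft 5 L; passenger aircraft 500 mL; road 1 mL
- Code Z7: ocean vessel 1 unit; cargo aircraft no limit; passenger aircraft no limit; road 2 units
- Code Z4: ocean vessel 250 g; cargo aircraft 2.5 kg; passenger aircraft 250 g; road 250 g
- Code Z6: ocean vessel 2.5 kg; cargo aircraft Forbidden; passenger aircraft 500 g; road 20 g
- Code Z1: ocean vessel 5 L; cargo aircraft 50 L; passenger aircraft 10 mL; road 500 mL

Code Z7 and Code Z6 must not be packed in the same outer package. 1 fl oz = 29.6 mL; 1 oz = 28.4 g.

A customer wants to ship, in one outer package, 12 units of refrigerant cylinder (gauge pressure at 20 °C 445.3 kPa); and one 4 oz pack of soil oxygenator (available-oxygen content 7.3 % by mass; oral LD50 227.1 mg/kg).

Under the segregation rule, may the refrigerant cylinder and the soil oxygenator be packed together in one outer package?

The refrigerant cylinder has gauge pressure at 20 °C 445.3 kPa, which is > 280 kPa, so it is Code Z7 (Compressed Gas).
Soil oxygenator: available-oxygen content 7.3 % by mass > 3 % by mass → Code Z6 (Oxidizer).
Code Z7 and Code Z6 may not share an outer package.

No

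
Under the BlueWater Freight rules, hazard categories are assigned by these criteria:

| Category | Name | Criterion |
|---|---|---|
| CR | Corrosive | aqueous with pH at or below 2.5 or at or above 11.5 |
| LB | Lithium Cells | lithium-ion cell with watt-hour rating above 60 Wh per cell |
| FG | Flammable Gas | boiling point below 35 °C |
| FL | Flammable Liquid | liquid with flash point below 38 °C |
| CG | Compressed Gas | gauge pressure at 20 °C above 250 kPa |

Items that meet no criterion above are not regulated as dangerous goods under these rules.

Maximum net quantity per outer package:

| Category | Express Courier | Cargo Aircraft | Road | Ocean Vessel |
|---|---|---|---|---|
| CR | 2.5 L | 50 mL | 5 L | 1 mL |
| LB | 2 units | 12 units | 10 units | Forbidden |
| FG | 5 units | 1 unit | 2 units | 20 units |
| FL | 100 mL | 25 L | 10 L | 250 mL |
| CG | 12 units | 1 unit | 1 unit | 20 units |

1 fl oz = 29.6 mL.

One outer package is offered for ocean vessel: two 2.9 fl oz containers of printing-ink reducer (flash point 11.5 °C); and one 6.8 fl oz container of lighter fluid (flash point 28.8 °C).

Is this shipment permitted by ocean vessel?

Printing-ink reducer: flash point 11.5 °C < 38 °C → Category FL (Flammable Liquid).
The lighter fluid has flash point 28.8 °C, which is < 38 °C, so it is Category FL (Flammable Liquid).
Total Category FL: (two 2.9 fl oz containers = 171.68 mL) + (one 6.8 fl oz container = 201.28 mL) = 372.96 mL.
372.96 mL exceeds the ocean vessel limit of 250 mL for Category FL.

No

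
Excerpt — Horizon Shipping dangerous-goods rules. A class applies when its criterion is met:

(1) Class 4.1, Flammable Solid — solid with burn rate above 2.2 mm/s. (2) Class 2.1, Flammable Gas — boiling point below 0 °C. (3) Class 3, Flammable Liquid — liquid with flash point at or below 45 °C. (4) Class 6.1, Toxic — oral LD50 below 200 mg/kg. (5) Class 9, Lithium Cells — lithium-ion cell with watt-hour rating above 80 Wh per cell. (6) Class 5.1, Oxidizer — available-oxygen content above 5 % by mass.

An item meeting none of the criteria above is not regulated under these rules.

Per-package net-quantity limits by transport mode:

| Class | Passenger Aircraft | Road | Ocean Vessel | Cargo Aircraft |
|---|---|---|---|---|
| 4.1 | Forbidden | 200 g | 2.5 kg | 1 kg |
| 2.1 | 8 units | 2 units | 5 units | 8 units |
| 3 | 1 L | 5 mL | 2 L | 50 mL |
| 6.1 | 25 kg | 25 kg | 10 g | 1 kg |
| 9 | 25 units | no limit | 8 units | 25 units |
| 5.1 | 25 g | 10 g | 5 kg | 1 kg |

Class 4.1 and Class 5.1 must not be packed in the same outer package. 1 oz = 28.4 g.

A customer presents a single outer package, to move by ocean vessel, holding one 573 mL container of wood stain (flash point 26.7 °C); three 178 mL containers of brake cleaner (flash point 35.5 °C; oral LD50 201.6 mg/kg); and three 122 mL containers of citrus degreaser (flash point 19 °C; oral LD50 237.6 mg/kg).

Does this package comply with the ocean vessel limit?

Yes

The wood stain has flash point 26.7 °C, which is ≤ 45 °C, so it is Class 3 (Flammable Liquid).
Flash point 35.5 °C meets the Class 3 criterion (Flammable Liquid), so the brake cleaner is Class 3.
Citrus degreaser: flash point 19 °C ≤ 45 °C → Class 3 (Flammable Liquid).
Total Class 3: 573 mL + (three 178 mL containers = 534 mL) + (three 122 mL containers = 366 mL) = 1.473 L.
That is within the Class 3 ocean vessel limit of 2 L.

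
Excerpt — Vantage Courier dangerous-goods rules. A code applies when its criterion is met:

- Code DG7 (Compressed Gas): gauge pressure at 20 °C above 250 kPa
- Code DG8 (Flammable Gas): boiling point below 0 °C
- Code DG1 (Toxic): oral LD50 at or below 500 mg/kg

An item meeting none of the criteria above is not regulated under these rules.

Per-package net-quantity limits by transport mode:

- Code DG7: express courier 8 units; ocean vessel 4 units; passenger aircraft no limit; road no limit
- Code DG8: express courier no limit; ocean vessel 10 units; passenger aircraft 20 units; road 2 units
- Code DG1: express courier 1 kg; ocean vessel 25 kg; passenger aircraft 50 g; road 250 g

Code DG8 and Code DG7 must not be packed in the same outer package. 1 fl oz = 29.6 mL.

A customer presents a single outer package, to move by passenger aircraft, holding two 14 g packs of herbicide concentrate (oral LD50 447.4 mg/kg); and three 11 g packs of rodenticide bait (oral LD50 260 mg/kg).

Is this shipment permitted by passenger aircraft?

Herbicide concentrate: oral LD50 447.4 mg/kg ≤ 500 mg/kg → Code DG1 (Toxic).
The rodenticide bait has oral LD50 260 mg/kg, which is ≤ 500 mg/kg, so it is Code DG1 (Toxic).
Total Code DG1: (two 14 g packs = 28 g) + (three 11 g packs = 33 g) = 61 g.
61 g > 50 g (passenger aircraft limit, Code DG1) — over the limit.

No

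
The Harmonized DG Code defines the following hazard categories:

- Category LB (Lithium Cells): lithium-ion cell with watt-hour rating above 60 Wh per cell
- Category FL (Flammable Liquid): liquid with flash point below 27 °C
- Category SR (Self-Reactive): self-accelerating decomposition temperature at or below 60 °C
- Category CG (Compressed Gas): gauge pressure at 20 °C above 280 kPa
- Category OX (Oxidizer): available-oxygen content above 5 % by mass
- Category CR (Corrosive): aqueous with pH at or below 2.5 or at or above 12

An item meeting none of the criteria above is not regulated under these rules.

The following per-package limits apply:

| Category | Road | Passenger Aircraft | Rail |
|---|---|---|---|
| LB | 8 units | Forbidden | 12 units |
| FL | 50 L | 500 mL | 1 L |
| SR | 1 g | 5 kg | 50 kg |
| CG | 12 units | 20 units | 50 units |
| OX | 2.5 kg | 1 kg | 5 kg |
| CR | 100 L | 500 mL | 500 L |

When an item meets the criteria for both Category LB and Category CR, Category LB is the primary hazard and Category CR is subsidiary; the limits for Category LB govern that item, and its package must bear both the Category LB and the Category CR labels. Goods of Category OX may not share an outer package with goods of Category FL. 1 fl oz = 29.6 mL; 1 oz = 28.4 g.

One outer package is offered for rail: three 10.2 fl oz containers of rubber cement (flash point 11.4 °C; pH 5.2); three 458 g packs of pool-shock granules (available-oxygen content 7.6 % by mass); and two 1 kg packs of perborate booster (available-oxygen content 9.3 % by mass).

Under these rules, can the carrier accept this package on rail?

No

With flash point 11.4 °C (< 27 °C), the rubber cement falls in Category FL.
With available-oxygen content 7.6 % by mass (> 5 % by mass), the pool-shock granules fall in Category OX.
With available-oxygen content 9.3 % by mass (> 5 % by mass), the perborate booster falls in Category OX.
Total Category OX: (three 458 g packs = 1.374 kg) + (two 1 kg packs = 2 kg) = 3.374 kg.
3.374 kg is within the rail limit of 5 kg for Category OX.
Category FL quantity: three 10.2 fl oz containers = 905.76 mL.
That is within the Category FL rail limit of 1 L.
Category OX and Category FL may not share an outer package.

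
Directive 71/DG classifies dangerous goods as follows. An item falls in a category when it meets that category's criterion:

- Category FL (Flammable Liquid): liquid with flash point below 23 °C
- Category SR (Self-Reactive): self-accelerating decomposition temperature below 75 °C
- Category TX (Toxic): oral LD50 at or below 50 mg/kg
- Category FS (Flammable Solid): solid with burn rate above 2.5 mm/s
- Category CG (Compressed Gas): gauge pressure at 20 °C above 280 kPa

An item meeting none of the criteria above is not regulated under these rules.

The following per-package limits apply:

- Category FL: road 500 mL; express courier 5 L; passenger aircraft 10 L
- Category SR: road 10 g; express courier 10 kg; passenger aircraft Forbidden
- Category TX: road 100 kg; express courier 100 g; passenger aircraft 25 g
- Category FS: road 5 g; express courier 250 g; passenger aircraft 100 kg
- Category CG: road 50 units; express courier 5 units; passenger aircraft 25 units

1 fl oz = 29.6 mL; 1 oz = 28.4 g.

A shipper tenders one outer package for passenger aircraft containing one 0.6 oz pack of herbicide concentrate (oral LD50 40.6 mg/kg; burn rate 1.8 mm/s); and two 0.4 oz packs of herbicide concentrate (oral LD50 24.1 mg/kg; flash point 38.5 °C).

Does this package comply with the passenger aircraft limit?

No

Herbicide concentrate: oral LD50 40.6 mg/kg ≤ 50 mg/kg → Category TX (Toxic).
Oral LD50 24.1 mg/kg meets the Category TX criterion (Toxic), so the herbicide concentrate is Category TX.
Total Category TX: (one 0.6 oz pack = 17.04 g) + (two 0.4 oz packs = 22.72 g) = 39.76 g.
39.76 g exceeds the passenger aircraft limit of 25 g for Category TX.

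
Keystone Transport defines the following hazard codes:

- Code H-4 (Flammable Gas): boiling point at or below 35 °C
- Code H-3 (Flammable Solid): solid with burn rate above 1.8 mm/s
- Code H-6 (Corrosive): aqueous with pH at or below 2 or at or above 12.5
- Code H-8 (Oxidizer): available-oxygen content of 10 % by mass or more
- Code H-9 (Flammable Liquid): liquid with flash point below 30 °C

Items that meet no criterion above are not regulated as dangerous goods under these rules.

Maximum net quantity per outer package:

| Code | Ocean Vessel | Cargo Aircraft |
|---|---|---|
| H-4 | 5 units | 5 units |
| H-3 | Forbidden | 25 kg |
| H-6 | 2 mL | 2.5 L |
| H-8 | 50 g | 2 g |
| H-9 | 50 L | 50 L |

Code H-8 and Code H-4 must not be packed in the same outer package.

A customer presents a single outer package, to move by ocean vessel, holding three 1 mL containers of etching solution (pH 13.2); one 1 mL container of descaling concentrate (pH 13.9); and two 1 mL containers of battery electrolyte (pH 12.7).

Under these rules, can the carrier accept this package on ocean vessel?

No

Etching solution: pH 13.2 ≥ 12.5 → Code H-6 (Corrosive).
The descaling concentrate has pH 13.9, which is ≥ 12.5, so it is Code H-6 (Corrosive).
Battery electrolyte: pH 12.7 ≥ 12.5 → Code H-6 (Corrosive).
Code H-6 net quantity: (three 1 mL containers = 3 mL) + 1 mL + (two 1 mL containers = 2 mL) = 6 mL.
6 mL > 2 mL (ocean vessel limit, Code H-6) — over the limit.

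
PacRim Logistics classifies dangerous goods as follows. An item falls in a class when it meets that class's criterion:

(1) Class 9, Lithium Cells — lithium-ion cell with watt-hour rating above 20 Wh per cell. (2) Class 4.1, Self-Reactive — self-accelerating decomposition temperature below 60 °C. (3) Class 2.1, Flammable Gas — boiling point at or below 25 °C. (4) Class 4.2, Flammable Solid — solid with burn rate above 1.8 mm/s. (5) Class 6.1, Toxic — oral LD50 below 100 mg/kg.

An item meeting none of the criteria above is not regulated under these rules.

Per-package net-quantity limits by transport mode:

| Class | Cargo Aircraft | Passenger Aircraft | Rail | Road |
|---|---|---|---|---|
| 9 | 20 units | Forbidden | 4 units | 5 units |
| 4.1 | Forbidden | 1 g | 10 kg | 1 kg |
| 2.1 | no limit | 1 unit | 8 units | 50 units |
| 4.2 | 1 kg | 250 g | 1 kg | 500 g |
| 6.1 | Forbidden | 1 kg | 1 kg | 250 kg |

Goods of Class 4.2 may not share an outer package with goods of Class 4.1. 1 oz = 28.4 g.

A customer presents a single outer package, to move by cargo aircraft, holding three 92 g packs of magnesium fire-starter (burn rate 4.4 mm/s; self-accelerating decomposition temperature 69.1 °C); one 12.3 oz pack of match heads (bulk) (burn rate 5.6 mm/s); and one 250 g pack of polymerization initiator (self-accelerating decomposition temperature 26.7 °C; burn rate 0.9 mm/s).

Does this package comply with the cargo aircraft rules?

No

With burn rate 4.4 mm/s (> 1.8 mm/s), the magnesium fire-starter falls in Class 4.2.
With burn rate 5.6 mm/s (> 1.8 mm/s), the match heads (bulk) fall in Class 4.2.
The polymerization initiator has self-accelerating decomposition temperature 26.7 °C, which is < 60 °C, so it is Class 4.1 (Self-Reactive).
Class 4.2 net quantity: (three 92 g packs = 276 g) + (one 12.3 oz pack = 349.32 g) = 625.32 g.
625.32 g is within the cargo aircraft limit of 1 kg for Class 4.2.
Class 4.1 quantity: 250 g.
Class 4.1 is Forbidden by cargo aircraft.
Class 4.2 and Class 4.1 may not share an outer package.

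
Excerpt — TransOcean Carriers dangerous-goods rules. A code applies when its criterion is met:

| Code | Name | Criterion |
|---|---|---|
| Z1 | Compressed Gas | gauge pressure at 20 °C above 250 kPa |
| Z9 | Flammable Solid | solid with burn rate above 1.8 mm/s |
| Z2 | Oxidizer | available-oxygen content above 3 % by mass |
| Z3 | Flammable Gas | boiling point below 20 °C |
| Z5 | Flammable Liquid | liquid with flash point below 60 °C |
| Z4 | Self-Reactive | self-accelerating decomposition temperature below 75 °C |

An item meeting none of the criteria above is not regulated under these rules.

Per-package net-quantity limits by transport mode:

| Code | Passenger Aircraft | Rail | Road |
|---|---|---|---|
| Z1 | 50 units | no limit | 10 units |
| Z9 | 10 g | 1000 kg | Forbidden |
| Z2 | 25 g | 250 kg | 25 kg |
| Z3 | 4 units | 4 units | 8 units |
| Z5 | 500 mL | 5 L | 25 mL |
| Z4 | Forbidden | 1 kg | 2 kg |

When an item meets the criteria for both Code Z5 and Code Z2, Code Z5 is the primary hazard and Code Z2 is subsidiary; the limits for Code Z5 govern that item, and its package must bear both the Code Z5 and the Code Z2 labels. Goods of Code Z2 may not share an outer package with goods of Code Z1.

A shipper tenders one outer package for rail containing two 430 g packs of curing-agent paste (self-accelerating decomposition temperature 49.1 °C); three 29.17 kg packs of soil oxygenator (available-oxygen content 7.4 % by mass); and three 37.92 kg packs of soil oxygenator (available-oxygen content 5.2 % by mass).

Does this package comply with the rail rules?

Self-accelerating decomposition temperature 49.1 °C meets the Code Z4 criterion (Self-Reactive), so the curing-agent paste is Code Z4.
Soil oxygenator: available-oxygen content 7.4 % by mass > 3 % by mass → Code Z2 (Oxidizer).
Available-oxygen content 5.2 % by mass meets the Code Z2 criterion (Oxidizer), so the soil oxygenator is Code Z2.
Code Z2 net quantity: (three 29.17 kg packs = 87.51 kg) + (three 37.92 kg packs = 113.76 kg) = 201.27 kg.
That is within the Code Z2 rail limit of 250 kg.
Code Z4 quantity: two 430 g packs = 860 g.
860 g ≤ 1 kg (rail limit, Code Z4) — within limit.
The segregation rule (Code Z2 with Code Z1) does not apply to Code Z2 with Code Z4.
Every hazard code is within its rail limit and no segregation rule is violated.

Yes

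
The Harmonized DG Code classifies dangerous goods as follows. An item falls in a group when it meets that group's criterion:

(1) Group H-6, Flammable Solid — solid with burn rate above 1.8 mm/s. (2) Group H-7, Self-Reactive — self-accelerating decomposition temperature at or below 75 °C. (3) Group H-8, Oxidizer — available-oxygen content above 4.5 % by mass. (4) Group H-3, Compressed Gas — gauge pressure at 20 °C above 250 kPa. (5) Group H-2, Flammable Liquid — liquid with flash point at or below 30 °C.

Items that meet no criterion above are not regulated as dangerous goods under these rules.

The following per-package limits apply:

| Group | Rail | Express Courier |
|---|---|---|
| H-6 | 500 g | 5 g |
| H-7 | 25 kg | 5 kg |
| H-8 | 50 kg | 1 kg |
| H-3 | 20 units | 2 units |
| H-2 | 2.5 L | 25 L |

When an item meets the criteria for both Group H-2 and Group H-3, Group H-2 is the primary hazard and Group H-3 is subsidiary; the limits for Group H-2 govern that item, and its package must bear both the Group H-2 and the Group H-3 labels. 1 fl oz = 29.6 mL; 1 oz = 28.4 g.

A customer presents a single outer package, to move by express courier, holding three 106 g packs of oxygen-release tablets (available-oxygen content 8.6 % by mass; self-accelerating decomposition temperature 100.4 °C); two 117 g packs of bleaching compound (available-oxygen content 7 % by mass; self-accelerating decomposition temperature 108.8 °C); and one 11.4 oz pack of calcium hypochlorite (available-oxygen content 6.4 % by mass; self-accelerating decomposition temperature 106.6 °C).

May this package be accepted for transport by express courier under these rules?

Yes

Available-oxygen content 8.6 % by mass meets the Group H-8 criterion (Oxidizer), so the oxygen-release tablets are Group H-8.
With available-oxygen content 7 % by mass (> 4.5 % by mass), the bleaching compound falls in Group H-8.
The calcium hypochlorite has available-oxygen content 6.4 % by mass, which is > 4.5 % by mass, so it is Group H-8 (Oxidizer).
Total Group H-8: (three 106 g packs = 318 g) + (two 117 g packs = 234 g) + (one 11.4 oz pack = 323.76 g) = 875.76 g.
That is within the Group H-8 express courier limit of 1 kg.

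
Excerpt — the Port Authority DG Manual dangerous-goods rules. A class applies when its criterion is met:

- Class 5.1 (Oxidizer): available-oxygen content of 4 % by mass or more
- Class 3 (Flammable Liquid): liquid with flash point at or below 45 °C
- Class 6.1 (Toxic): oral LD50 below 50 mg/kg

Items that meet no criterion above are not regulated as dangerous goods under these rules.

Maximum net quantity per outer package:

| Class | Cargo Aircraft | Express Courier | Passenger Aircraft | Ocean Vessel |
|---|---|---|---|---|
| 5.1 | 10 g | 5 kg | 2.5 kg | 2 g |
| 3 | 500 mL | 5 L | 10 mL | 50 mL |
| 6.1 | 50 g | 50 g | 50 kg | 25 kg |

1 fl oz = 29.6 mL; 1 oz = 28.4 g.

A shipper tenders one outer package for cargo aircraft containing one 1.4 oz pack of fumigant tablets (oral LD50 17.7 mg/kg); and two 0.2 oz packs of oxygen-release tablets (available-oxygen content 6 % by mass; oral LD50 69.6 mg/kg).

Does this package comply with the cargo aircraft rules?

With oral LD50 17.7 mg/kg (< 50 mg/kg), the fumigant tablets fall in Class 6.1.
With available-oxygen content 6 % by mass (≥ 4 % by mass), the oxygen-release tablets fall in Class 5.1.
Class 6.1 quantity: one 1.4 oz pack = 39.76 g.
That is within the Class 6.1 cargo aircraft limit of 50 g.
Class 5.1 quantity: two 0.2 oz packs = 11.36 g.
11.36 g > 10 g (cargo aircraft limit, Class 5.1) — over the limit.

No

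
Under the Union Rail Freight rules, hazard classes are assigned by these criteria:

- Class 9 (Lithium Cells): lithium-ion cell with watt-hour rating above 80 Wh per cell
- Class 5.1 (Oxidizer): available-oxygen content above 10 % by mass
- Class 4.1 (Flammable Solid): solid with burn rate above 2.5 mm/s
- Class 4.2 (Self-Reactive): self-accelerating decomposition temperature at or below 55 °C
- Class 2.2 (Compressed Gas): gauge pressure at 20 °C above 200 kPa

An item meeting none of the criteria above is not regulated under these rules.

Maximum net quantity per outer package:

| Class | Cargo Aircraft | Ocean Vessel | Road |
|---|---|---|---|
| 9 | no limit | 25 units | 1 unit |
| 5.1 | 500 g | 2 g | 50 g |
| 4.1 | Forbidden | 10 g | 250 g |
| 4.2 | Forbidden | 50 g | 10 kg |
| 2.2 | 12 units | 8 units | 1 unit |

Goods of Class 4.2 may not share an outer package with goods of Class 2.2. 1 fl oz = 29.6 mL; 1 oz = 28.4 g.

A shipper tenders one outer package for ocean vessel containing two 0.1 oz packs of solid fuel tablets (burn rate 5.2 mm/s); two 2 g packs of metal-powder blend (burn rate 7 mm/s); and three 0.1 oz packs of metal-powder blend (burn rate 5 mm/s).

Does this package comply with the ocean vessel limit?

With burn rate 5.2 mm/s (> 2.5 mm/s), the solid fuel tablets fall in Class 4.1.
Burn rate 7 mm/s meets the Class 4.1 criterion (Flammable Solid), so the metal-powder blend is Class 4.1.
Metal-powder blend: burn rate 5 mm/s > 2.5 mm/s → Class 4.1 (Flammable Solid).
Class 4.1 net quantity: (two 0.1 oz packs = 5.68 g) + (two 2 g packs = 4 g) + (three 0.1 oz packs = 8.52 g) = 18.2 g.
That exceeds the Class 4.1 ocean vessel limit of 10 g.

No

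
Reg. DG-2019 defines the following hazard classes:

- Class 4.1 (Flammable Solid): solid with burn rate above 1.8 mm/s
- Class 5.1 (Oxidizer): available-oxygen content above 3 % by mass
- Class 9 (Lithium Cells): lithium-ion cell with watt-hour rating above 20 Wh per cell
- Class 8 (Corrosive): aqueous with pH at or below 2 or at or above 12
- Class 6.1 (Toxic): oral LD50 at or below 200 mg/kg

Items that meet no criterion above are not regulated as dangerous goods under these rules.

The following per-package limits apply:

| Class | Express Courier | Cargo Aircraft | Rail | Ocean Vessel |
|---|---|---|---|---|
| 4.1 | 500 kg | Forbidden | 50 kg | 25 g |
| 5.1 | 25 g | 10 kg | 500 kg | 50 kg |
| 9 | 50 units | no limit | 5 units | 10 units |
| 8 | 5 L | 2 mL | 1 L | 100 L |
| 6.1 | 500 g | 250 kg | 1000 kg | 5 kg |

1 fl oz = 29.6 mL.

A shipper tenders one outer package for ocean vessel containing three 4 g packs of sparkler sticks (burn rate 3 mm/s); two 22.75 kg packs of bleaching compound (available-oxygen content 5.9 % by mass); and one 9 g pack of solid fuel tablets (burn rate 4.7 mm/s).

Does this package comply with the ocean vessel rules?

Burn rate 3 mm/s meets the Class 4.1 criterion (Flammable Solid), so the sparkler sticks are Class 4.1.
The bleaching compound has available-oxygen content 5.9 % by mass, which is > 3 % by mass, so it is Class 5.1 (Oxidizer).
With burn rate 4.7 mm/s (> 1.8 mm/s), the solid fuel tablets fall in Class 4.1.
Class 4.1 net quantity: (three 4 g packs = 12 g) + 9 g = 21 g.
21 g is within the ocean vessel limit of 25 g for Class 4.1.
Class 5.1 quantity: two 22.75 kg packs = 45.5 kg.
That is within the Class 5.1 ocean vessel limit of 50 kg.
Every hazard class is within its ocean vessel limit and no segregation rule is violated.

Yes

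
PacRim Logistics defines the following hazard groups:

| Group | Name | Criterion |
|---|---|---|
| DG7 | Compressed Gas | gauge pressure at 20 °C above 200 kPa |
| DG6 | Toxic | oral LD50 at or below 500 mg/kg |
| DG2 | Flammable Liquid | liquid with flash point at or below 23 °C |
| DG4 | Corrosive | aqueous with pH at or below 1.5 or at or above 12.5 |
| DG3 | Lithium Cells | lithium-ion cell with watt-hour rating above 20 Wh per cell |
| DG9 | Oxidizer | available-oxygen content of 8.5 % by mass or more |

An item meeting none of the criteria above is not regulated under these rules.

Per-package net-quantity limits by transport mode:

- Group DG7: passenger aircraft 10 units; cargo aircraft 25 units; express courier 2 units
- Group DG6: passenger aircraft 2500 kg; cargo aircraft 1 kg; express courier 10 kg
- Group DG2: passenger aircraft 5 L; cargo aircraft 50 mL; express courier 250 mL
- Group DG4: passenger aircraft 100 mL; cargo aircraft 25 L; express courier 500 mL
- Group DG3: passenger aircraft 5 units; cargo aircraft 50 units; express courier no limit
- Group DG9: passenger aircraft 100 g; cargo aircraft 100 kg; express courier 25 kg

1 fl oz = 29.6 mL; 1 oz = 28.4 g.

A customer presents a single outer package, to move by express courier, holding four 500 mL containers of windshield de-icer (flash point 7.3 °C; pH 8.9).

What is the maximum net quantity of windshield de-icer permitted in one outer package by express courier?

Windshield de-icer: flash point 7.3 °C ≤ 23 °C → Group DG2 (Flammable Liquid).
The express courier limit for Group DG2 is 250 mL.

250 mL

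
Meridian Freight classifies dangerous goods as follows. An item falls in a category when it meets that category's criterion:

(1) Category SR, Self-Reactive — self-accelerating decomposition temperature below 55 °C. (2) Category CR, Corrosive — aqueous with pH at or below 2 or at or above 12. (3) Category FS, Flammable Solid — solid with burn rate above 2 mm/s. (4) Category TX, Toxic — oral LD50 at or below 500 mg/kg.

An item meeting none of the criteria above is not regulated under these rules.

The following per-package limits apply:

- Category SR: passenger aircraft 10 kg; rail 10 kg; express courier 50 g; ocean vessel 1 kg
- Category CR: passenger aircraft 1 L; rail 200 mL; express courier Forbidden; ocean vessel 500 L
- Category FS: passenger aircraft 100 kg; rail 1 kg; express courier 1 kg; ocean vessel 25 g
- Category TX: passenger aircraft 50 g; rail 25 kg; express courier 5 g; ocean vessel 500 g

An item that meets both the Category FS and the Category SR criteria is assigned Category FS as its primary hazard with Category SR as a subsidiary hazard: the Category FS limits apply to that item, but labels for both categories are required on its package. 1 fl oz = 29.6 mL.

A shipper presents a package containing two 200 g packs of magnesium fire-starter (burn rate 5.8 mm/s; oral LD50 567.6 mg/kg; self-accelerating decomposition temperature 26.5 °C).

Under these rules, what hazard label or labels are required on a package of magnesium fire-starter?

Category FS and SR

Burn rate 5.8 mm/s meets the Category FS criterion (Flammable Solid), so the magnesium fire-starter is Category FS.
With self-accelerating decomposition temperature 26.5 °C (< 55 °C), the magnesium fire-starter falls in Category SR.
By the precedence rule Category FS is primary and Category SR is subsidiary, and that rule requires both labels on the package.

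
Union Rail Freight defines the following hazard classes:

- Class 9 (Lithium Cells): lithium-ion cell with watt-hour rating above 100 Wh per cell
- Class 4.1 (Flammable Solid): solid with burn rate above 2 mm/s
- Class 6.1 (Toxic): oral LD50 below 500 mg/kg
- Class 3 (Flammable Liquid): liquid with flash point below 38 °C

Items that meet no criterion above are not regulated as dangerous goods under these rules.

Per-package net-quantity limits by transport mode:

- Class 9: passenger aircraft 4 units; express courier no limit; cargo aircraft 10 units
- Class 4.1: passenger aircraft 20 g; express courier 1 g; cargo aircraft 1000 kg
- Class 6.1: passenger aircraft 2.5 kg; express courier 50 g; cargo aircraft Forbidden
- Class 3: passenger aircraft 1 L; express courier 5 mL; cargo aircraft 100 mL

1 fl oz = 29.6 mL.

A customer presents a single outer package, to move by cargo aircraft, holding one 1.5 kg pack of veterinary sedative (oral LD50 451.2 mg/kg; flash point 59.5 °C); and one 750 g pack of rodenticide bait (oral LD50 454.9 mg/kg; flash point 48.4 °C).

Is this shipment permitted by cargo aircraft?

No

Veterinary sedative: oral LD50 451.2 mg/kg < 500 mg/kg → Class 6.1 (Toxic).
Rodenticide bait: oral LD50 454.9 mg/kg < 500 mg/kg → Class 6.1 (Toxic).
Class 6.1 net quantity: 1.5 kg + 750 g = 2.25 kg.
Class 6.1 is Forbidden by cargo aircraft.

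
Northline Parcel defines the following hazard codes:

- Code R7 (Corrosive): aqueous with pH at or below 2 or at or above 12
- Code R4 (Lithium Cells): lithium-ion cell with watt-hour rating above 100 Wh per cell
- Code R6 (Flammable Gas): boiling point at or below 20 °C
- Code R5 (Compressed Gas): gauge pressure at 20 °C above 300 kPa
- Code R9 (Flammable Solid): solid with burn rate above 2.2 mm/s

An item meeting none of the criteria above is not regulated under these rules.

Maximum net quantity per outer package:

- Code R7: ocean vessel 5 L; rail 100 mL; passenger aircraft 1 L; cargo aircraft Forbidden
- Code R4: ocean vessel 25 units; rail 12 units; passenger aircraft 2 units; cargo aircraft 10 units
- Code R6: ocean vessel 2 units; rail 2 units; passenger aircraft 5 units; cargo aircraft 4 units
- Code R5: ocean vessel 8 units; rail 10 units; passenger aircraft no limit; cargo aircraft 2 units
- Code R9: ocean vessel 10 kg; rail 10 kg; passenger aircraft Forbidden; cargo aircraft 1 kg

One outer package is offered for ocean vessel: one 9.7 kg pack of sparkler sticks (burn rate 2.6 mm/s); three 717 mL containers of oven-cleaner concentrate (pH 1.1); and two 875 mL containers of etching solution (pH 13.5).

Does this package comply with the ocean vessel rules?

Yes

Sparkler sticks: burn rate 2.6 mm/s > 2.2 mm/s → Code R9 (Flammable Solid).
With pH 1.1 (≤ 2), the oven-cleaner concentrate falls in Code R7.
With pH 13.5 (≥ 12), the etching solution falls in Code R7.
Total Code R7: (three 717 mL containers = 2.151 L) + (two 875 mL containers = 1.75 L) = 3.901 L.
3.901 L is within the ocean vessel limit of 5 L for Code R7.
Code R9 quantity: 9.7 kg.
That is within the Code R9 ocean vessel limit of 10 kg.
Every hazard code is within its ocean vessel limit and no segregation rule is violated.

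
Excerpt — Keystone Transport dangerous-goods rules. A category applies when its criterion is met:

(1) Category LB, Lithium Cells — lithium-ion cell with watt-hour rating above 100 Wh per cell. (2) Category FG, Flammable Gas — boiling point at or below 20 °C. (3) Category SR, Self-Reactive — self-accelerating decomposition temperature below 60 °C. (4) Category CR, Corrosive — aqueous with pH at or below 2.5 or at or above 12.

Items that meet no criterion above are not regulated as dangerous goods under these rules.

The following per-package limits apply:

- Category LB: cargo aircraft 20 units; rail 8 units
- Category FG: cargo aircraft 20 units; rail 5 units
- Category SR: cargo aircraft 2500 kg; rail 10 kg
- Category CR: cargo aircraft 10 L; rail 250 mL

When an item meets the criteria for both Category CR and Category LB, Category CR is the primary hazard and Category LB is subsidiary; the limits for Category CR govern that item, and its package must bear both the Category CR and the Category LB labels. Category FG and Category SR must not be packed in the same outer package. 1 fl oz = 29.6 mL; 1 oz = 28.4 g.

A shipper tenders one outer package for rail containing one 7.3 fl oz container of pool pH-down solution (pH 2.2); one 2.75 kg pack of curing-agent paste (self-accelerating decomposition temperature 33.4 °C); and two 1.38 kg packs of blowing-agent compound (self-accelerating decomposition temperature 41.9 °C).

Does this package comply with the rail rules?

Yes

With pH 2.2 (≤ 2.5), the pool pH-down solution falls in Category CR.
Self-accelerating decomposition temperature 33.4 °C meets the Category SR criterion (Self-Reactive), so the curing-agent paste is Category SR.
The blowing-agent compound has self-accelerating decomposition temperature 41.9 °C, which is < 60 °C, so it is Category SR (Self-Reactive).
Category SR net quantity: 2.75 kg + (two 1.38 kg packs = 2.76 kg) = 5.51 kg.
That is within the Category SR rail limit of 10 kg.
Category CR quantity: one 7.3 fl oz container = 216.08 mL.
216.08 mL is within the rail limit of 250 mL for Category CR.
The segregation rule (Category FG with Category SR) does not apply to Category SR with Category CR.
Every hazard category is within its rail limit and no segregation rule is violated.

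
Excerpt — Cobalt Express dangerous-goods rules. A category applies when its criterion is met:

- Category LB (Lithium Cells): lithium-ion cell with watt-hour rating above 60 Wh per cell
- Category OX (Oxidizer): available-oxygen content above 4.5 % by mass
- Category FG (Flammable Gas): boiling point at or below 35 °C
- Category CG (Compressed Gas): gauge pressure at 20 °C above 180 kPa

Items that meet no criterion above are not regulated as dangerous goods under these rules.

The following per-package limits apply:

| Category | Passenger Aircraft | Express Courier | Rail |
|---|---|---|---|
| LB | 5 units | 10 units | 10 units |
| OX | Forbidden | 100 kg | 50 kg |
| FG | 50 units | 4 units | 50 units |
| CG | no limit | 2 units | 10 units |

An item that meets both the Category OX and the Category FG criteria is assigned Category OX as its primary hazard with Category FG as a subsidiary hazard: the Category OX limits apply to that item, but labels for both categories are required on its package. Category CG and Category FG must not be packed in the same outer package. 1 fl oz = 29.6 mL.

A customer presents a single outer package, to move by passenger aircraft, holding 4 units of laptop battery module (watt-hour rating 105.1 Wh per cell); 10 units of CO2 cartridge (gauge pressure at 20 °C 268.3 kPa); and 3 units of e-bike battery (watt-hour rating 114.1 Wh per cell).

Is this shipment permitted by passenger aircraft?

Laptop battery module: watt-hour rating 105.1 Wh per cell > 60 Wh per cell → Category LB (Lithium Cells).
Gauge pressure at 20 °C 268.3 kPa meets the Category CG criterion (Compressed Gas), so the CO2 cartridge is Category CG.
Watt-hour rating 114.1 Wh per cell meets the Category LB criterion (Lithium Cells), so the e-bike battery is Category LB.
Category LB net quantity: 4 units + 3 units = 7 units.
7 units exceeds the passenger aircraft limit of 5 units for Category LB.
Category CG quantity: 10 units.
Category CG has no per-package limit by passenger aircraft.
The segregation rule (Category CG with Category FG) does not apply to Category LB with Category CG.

No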